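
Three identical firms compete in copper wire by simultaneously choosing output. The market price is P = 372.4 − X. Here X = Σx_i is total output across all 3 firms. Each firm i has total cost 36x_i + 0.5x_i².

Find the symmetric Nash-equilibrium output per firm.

67.28

A representative firm's profit is π_i = x_i(372.4 − X) − 36x_i − 0.5x_i², with X = x_i + Σ_{j≠i} x_j.
First-order condition: 336.4 − 3x_i − Σ_{j≠i} x_j = 0.
With identical firms, set every x_j = x: then 336.4 − 3x − 2x = 0, i.e. x = 336.4/5 = 67.28.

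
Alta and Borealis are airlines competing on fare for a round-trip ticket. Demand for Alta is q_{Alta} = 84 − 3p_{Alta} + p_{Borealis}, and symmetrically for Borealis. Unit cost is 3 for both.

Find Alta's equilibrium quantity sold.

46.8

Alta's profit: π = (p_{Alta} − 3)(84 − 3p_{Alta} + p_{Borealis}).
∂π/∂p_{Alta} = 93 − 6p_{Alta} + p_{Borealis} = 0 ⇒ p_{Alta} = 15.5 + (1/6)p_{Borealis}.
By symmetry p_{Borealis} = p_{Alta}; substituting into the reaction function, (5/6)p_{Alta} = 15.5 and p_{Alta} = 18.6.
q_{Alta} = 84 − 3·18.6 + 18.6 = 46.8.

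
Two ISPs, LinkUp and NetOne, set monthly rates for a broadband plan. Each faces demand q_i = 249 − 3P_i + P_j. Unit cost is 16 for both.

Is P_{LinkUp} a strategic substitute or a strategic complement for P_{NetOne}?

LinkUp's profit: π = (P_{LinkUp} − 16)(249 − 3P_{LinkUp} + P_{NetOne}).
∂π/∂P_{LinkUp} = 297 − 6P_{LinkUp} + P_{NetOne} = 0 ⇒ P_{LinkUp} = 49.5 + (1/6)P_{NetOne}.
The best-response slope dP_{LinkUp}/dP_{NetOne} = 1/6 > 0: the reaction function is upward-sloping, so the choices are strategic complements.

strategic complements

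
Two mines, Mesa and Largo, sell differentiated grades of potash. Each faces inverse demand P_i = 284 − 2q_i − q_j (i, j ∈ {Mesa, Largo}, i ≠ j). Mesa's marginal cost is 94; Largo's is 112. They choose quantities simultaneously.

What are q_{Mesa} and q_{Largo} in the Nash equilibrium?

39.2, 33.2

Mine Mesa's profit: π = q_{Mesa}(284 − 2q_{Mesa} − q_{Largo}) − 94q_{Mesa}.
∂π/∂q_{Mesa} = 190 − 4q_{Mesa} − q_{Largo} = 0 ⇒ q_{Mesa} = 47.5 − 0.25q_{Largo}.
Similarly q_{Largo} = 43 − 0.25q_{Mesa}.
Solving the two reaction functions simultaneously: (1 − (−0.25)(−0.25))q_{Mesa} = 47.5 − 0.25·43, so 0.9375q_{Mesa} = 36.75 and q_{Mesa} = 39.2.
Then q_{Largo} = 43 − 0.25·39.2 = 33.2.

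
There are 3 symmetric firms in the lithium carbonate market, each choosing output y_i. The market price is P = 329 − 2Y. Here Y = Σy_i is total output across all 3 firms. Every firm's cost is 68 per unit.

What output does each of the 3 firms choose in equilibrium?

A representative firm's profit is π_i = y_i(329 − 2Y) − 68y_i, with Y = y_i + Σ_{j≠i} y_j.
First-order condition: 261 − 4y_i − 2Σ_{j≠i} y_j = 0.
Imposing symmetry (y_j = y for all j) turns Σ_{j≠i} y_j into 2y, so 261 = 8y and y = 32.625.

32.625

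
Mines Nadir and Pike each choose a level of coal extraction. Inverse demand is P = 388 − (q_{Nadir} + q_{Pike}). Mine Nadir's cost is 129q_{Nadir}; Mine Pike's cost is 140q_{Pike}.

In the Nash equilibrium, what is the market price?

219

Mine Nadir's profit: π = q_{Nadir}(388 − (q_{Nadir} + q_{Pike})) − 129q_{Nadir}.
∂π/∂q_{Nadir} = 259 − 2q_{Nadir} − q_{Pike} = 0, so q_{Nadir} = 129.5 − 0.5q_{Pike}.
By the same steps for Pike: q_{Pike} = 124 − 0.5q_{Nadir}.
Substituting the second reaction function into the first: q_{Nadir} = 129.5 − 0.5(124 − 0.5q_{Nadir}), which gives 0.75q_{Nadir} = 67.5 ⇒ q_{Nadir} = 90.
Then q_{Pike} = 124 − 0.5·90 = 79.
Equilibrium price: P = 388 − 169 = 219.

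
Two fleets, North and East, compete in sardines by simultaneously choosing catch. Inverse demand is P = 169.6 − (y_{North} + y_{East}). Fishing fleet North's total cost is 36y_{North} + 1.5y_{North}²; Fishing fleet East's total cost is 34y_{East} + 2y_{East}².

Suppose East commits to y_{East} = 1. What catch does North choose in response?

Fishing fleet North's profit: π = y_{North}(169.6 − (y_{North} + y_{East})) − 36y_{North} − 1.5y_{North}².
∂π/∂y_{North} = 133.6 − 5y_{North} − y_{East} = 0, so y_{North} = 26.72 − 0.2y_{East}.
At y_{East} = 1: y_{North} = 26.72 − 0.2·1 = 26.52.

26.52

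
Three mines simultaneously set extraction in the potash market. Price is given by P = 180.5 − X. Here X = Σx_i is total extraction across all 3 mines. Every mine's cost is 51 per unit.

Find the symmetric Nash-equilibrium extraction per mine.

32.375

A representative mine's profit is π_i = x_i(180.5 − X) − 51x_i, with X = x_i + Σ_{j≠i} x_j.
First-order condition: 129.5 − 2x_i − Σ_{j≠i} x_j = 0.
In a symmetric equilibrium every mine chooses the same x, so Σ_{j≠i} x_j = 2x. The condition becomes 129.5 − 4x = 0, giving x = 129.5/4 = 32.375.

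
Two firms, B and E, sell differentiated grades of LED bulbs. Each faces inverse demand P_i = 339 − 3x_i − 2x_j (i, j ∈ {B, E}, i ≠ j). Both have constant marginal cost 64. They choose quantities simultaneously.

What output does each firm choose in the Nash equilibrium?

Firm B's profit: π = x_B(339 − 3x_B − 2x_E) − 64x_B.
∂π/∂x_B = 275 − 6x_B − 2x_E = 0 ⇒ x_B = 275/6 − (1/3)x_E.
Setting x_B = x_E in the reaction function: x_B = 275/6 − (1/3)x_B, so x_B = (275/6) / (4/3) = 34.375.

34.375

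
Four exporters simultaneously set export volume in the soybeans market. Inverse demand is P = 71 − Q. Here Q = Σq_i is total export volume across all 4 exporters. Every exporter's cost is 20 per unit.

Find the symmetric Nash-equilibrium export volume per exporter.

10.2

A representative exporter's profit is π_i = q_i(71 − Q) − 20q_i, with Q = q_i + Σ_{j≠i} q_j.
First-order condition: 51 − 2q_i − Σ_{j≠i} q_j = 0.
With identical exporters, set every q_j = q: then 51 − 2q − 3q = 0, i.e. q = 51/5 = 10.2.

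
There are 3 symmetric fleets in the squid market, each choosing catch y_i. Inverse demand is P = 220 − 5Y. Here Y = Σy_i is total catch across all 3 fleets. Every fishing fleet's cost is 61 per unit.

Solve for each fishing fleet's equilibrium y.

A representative fishing fleet's profit is π_i = y_i(220 − 5Y) − 61y_i, with Y = y_i + Σ_{j≠i} y_j.
First-order condition: 159 − 10y_i − 5Σ_{j≠i} y_j = 0.
With identical fishing fleets, set every y_j = y: then 159 − 10y − 10y = 0, i.e. y = 159/20 = 7.95.

7.95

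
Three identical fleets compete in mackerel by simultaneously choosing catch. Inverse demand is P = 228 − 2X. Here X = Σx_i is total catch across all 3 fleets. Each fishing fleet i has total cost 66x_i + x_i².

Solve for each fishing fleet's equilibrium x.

16.2

A representative fishing fleet's profit is π_i = x_i(228 − 2X) − 66x_i − x_i², with X = x_i + Σ_{j≠i} x_j.
First-order condition: 162 − 6x_i − 2Σ_{j≠i} x_j = 0.
With identical fishing fleets, set every x_j = x: then 162 − 6x − 4x = 0, i.e. x = 162/10 = 16.2.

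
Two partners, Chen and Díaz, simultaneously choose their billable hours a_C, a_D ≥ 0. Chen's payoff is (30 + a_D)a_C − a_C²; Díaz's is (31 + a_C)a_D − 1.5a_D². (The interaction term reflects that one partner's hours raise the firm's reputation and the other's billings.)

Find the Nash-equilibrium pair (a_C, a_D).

Expanding Chen's payoff: 30a_C + a_Da_C − a_C².
∂π/∂a_C = 30 + a_D − 2a_C = 0, so a_C = 15 + 0.5a_D.
Likewise for Díaz: a_D = 31/3 + (1/3)a_C.
Solving the two reaction functions simultaneously: (1 − (0.5)(1/3))a_C = 15 + 0.5·(31/3), so (5/6)a_C = 121/6 and a_C = 24.2.
Then a_D = 31/3 + (1/3)·24.2 = 18.4.

24.2, 18.4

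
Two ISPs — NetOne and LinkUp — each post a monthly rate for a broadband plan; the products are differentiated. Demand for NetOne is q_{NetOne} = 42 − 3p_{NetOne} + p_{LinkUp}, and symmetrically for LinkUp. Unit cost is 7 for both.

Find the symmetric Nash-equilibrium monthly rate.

12.6

NetOne's profit: π = (p_{NetOne} − 7)(42 − 3p_{NetOne} + p_{LinkUp}).
∂π/∂p_{NetOne} = 63 − 6p_{NetOne} + p_{LinkUp} = 0 ⇒ p_{NetOne} = 10.5 + (1/6)p_{LinkUp}.
Setting p_{NetOne} = p_{LinkUp} in the reaction function: p_{NetOne} = 10.5 + (1/6)p_{NetOne}, so p_{NetOne} = 10.5 / (5/6) = 12.6.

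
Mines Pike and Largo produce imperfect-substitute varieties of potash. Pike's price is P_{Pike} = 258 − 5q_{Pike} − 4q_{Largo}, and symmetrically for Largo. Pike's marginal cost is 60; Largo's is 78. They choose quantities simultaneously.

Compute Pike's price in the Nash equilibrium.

Mine Pike's profit: π = q_{Pike}(258 − 5q_{Pike} − 4q_{Largo}) − 60q_{Pike}.
∂π/∂q_{Pike} = 198 − 10q_{Pike} − 4q_{Largo} = 0 ⇒ q_{Pike} = 19.8 − 0.4q_{Largo}.
Similarly q_{Largo} = 18 − 0.4q_{Pike}.
Substituting the second reaction function into the first: q_{Pike} = 19.8 − 0.4(18 − 0.4q_{Pike}), which gives 0.84q_{Pike} = 12.6 ⇒ q_{Pike} = 15.
Then q_{Largo} = 18 − 0.4·15 = 12.
P_{Pike} = 258 − 5·15 − 4·12 = 135.

135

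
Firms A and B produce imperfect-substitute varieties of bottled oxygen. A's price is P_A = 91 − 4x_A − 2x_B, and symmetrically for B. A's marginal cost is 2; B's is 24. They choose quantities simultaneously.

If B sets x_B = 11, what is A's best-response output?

8.375

Firm A's profit: π = x_A(91 − 4x_A − 2x_B) − 2x_A.
∂π/∂x_A = 89 − 8x_A − 2x_B = 0 ⇒ x_A = 11.125 − 0.25x_B.
At x_B = 11: x_A = 11.125 − 0.25·11 = 8.375.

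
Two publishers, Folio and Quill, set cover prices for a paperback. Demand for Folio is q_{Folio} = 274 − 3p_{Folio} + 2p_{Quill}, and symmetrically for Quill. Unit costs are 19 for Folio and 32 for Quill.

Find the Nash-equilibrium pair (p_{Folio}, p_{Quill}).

Folio's profit: π = (p_{Folio} − 19)(274 − 3p_{Folio} + 2p_{Quill}).
∂π/∂p_{Folio} = 331 − 6p_{Folio} + 2p_{Quill} = 0 ⇒ p_{Folio} = 331/6 + (1/3)p_{Quill}.
Similarly p_{Quill} = 185/3 + (1/3)p_{Folio}.
Substituting the second reaction function into the first: p_{Folio} = 331/6 + (1/3)(185/3 + (1/3)p_{Folio}), which gives (8/9)p_{Folio} = 1363/18 ⇒ p_{Folio} = 85.1875.
Then p_{Quill} = 185/3 + (1/3)·85.1875 = 90.0625.

85.1875, 90.0625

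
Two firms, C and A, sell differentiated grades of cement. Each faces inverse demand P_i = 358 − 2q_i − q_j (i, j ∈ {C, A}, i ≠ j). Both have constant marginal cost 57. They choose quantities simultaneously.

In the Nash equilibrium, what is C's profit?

Firm C's profit: π = q_C(358 − 2q_C − q_A) − 57q_C.
∂π/∂q_C = 301 − 4q_C − q_A = 0 ⇒ q_C = 75.25 − 0.25q_A.
The game is symmetric, so in equilibrium q_A = q_C: the reaction function gives 1.25q_C = 75.25, hence q_C = 60.2.
P_C = 358 − 2·60.2 − 60.2 = 177.4.
Profit = (177.4 − 57)·60.2 = 7248.08.

7248.08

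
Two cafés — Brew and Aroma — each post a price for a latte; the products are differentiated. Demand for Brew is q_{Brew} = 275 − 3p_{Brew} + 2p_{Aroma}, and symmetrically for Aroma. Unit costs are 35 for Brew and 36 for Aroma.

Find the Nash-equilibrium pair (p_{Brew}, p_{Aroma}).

95.1875, 95.5625

Brew's profit: π = (p_{Brew} − 35)(275 − 3p_{Brew} + 2p_{Aroma}).
∂π/∂p_{Brew} = 380 − 6p_{Brew} + 2p_{Aroma} = 0 ⇒ p_{Brew} = 190/3 + (1/3)p_{Aroma}.
Similarly p_{Aroma} = 383/6 + (1/3)p_{Brew}.
Substituting the second reaction function into the first: p_{Brew} = 190/3 + (1/3)(383/6 + (1/3)p_{Brew}), which gives (8/9)p_{Brew} = 1523/18 ⇒ p_{Brew} = 95.1875.
Then p_{Aroma} = 383/6 + (1/3)·95.1875 = 95.5625.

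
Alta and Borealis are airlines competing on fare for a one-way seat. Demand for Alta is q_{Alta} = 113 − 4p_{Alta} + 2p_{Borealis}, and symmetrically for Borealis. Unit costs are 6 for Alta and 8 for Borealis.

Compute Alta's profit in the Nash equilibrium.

Alta's profit: π = (p_{Alta} − 6)(113 − 4p_{Alta} + 2p_{Borealis}).
∂π/∂p_{Alta} = 137 − 8p_{Alta} + 2p_{Borealis} = 0 ⇒ p_{Alta} = 17.125 + 0.25p_{Borealis}.
Similarly p_{Borealis} = 18.125 + 0.25p_{Alta}.
Substituting the second reaction function into the first: p_{Alta} = 17.125 + 0.25(18.125 + 0.25p_{Alta}), which gives 0.9375p_{Alta} = 693/32 ⇒ p_{Alta} = 23.1.
Then p_{Borealis} = 18.125 + 0.25·23.1 = 23.9.
q_{Alta} = 113 − 4·23.1 + 2·23.9 = 68.4.
Profit = (23.1 − 6)·68.4 = 1169.64.

1169.64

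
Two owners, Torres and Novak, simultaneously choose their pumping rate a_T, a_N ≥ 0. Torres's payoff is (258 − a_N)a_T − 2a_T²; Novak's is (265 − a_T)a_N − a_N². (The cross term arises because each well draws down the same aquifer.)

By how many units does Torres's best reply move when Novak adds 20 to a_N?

-5

Expanding Torres's payoff: 258a_T − a_Na_T − 2a_T².
∂π/∂a_T = 258 − a_N − 4a_T = 0, so a_T = 64.5 − 0.25a_N.
The reaction-function slope is −0.25, so a 20-unit rise in a_N moves a_T by −0.25 × 20 = −5. Torres's best response falls — the actions are strategic substitutes.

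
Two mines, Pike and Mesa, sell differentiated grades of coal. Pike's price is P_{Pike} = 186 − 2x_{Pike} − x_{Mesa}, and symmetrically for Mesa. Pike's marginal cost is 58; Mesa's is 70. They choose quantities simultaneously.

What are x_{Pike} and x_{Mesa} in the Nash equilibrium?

Mine Pike's profit: π = x_{Pike}(186 − 2x_{Pike} − x_{Mesa}) − 58x_{Pike}.
∂π/∂x_{Pike} = 128 − 4x_{Pike} − x_{Mesa} = 0 ⇒ x_{Pike} = 32 − 0.25x_{Mesa}.
Similarly x_{Mesa} = 29 − 0.25x_{Pike}.
Plugging x_{Mesa} into Pike's best response: x_{Pike} = 32 − 0.25(29 − 0.25x_{Pike}) ⇒ 0.9375x_{Pike} = 24.75, so x_{Pike} = 26.4.
Then x_{Mesa} = 29 − 0.25·26.4 = 22.4.

26.4, 22.4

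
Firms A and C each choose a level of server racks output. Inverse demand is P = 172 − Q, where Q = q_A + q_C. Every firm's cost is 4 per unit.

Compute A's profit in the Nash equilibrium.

Firm A's profit: π = q_A(172 − (q_A + q_C)) − 4q_A.
∂π/∂q_A = 168 − 2q_A − q_C = 0, so q_A = 84 − 0.5q_C.
Setting q_A = q_C in the reaction function: q_A = 84 − 0.5q_A, so q_A = 84 / 1.5 = 56.
Price P = 172 − 112 = 60.
A's profit: (60 − 4)·56 = 3136.

3136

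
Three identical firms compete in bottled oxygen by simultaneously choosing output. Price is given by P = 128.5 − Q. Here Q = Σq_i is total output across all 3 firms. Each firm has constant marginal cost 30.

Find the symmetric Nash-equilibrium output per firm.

24.625

A representative firm's profit is π_i = q_i(128.5 − Q) − 30q_i, with Q = q_i + Σ_{j≠i} q_j.
First-order condition: 98.5 − 2q_i − Σ_{j≠i} q_j = 0.
In a symmetric equilibrium every firm chooses the same q, so Σ_{j≠i} q_j = 2q. The condition becomes 98.5 − 4q = 0, giving q = 98.5/4 = 24.625.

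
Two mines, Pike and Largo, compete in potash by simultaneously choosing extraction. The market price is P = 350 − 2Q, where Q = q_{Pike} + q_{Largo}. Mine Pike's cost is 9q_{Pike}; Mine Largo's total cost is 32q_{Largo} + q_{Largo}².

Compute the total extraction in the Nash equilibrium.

Mine Pike's profit: π = q_{Pike}(350 − 2(q_{Pike} + q_{Largo})) − 9q_{Pike}.
∂π/∂q_{Pike} = 341 − 4q_{Pike} − 2q_{Largo} = 0, so q_{Pike} = 85.25 − 0.5q_{Largo}.
For Largo: ∂π/∂q_{Largo} = 318 − 6q_{Largo} − 2q_{Pike} = 0 ⇒ q_{Largo} = 53 − (1/3)q_{Pike}.
Substituting the second reaction function into the first: q_{Pike} = 85.25 − 0.5(53 − (1/3)q_{Pike}), which gives (5/6)q_{Pike} = 58.75 ⇒ q_{Pike} = 70.5.
Then q_{Largo} = 53 − (1/3)·70.5 = 29.5.
Total extraction: 70.5 + 29.5 = 100.

100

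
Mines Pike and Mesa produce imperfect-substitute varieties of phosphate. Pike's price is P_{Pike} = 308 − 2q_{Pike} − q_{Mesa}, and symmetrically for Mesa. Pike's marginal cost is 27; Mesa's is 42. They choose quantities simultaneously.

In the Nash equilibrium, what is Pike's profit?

Mine Pike's profit: π = q_{Pike}(308 − 2q_{Pike} − q_{Mesa}) − 27q_{Pike}.
∂π/∂q_{Pike} = 281 − 4q_{Pike} − q_{Mesa} = 0 ⇒ q_{Pike} = 70.25 − 0.25q_{Mesa}.
Similarly q_{Mesa} = 66.5 − 0.25q_{Pike}.
Solving the two reaction functions simultaneously: (1 − (−0.25)(−0.25))q_{Pike} = 70.25 − 0.25·66.5, so 0.9375q_{Pike} = 53.625 and q_{Pike} = 57.2.
Then q_{Mesa} = 66.5 − 0.25·57.2 = 52.2.
P_{Pike} = 308 − 2·57.2 − 52.2 = 141.4.
Profit = (141.4 − 27)·57.2 = 6543.68.

6543.68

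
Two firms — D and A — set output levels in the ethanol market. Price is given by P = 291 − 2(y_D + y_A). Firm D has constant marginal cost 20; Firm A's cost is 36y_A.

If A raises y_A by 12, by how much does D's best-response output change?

-6

Firm D's profit: π = y_D(291 − 2(y_D + y_A)) − 20y_D.
∂π/∂y_D = 271 − 4y_D − 2y_A = 0, so y_D = 67.75 − 0.5y_A.
The reaction-function slope is −0.5, so a 12-unit rise in y_A moves y_D by −0.5 × 12 = −6. D's best response falls — the actions are strategic substitutes.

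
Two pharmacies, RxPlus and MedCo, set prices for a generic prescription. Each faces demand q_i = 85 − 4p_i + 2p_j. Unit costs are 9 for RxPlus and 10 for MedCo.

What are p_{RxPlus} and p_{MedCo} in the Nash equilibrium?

20.3, 20.7

RxPlus's profit: π = (p_{RxPlus} − 9)(85 − 4p_{RxPlus} + 2p_{MedCo}).
∂π/∂p_{RxPlus} = 121 − 8p_{RxPlus} + 2p_{MedCo} = 0 ⇒ p_{RxPlus} = 15.125 + 0.25p_{MedCo}.
Similarly p_{MedCo} = 15.625 + 0.25p_{RxPlus}.
Solving the two reaction functions simultaneously: (1 − (0.25)(0.25))p_{RxPlus} = 15.125 + 0.25·15.625, so 0.9375p_{RxPlus} = 609/32 and p_{RxPlus} = 20.3.
Then p_{MedCo} = 15.625 + 0.25·20.3 = 20.7.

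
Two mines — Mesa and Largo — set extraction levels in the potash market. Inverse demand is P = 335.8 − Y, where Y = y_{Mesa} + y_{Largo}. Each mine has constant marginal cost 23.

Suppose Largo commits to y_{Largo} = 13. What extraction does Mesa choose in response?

149.9

Mine Mesa's profit: π = y_{Mesa}(335.8 − (y_{Mesa} + y_{Largo})) − 23y_{Mesa}.
∂π/∂y_{Mesa} = 312.8 − 2y_{Mesa} − y_{Largo} = 0, so y_{Mesa} = 156.4 − 0.5y_{Largo}.
At y_{Largo} = 13: y_{Mesa} = 156.4 − 0.5·13 = 149.9.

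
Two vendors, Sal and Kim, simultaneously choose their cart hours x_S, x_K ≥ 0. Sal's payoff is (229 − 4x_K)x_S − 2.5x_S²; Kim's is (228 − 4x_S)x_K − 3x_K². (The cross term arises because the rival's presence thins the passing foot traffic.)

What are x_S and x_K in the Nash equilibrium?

Expanding Sal's payoff: 229x_S − 4x_Kx_S − 2.5x_S².
∂π/∂x_S = 229 − 4x_K − 5x_S = 0, so x_S = 45.8 − 0.8x_K.
Likewise for Kim: x_K = 38 − (2/3)x_S.
Solving the two reaction functions simultaneously: (1 − (−0.8)(−2/3))x_S = 45.8 − 0.8·38, so (7/15)x_S = 15.4 and x_S = 33.
Then x_K = 38 − (2/3)·33 = 16.

33, 16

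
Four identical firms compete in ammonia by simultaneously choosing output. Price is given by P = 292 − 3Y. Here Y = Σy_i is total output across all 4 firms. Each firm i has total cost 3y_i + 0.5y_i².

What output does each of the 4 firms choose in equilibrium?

A representative firm's profit is π_i = y_i(292 − 3Y) − 3y_i − 0.5y_i², with Y = y_i + Σ_{j≠i} y_j.
First-order condition: 289 − 7y_i − 3Σ_{j≠i} y_j = 0.
With identical firms, set every y_j = y: then 289 − 7y − 9y = 0, i.e. y = 289/16 = 18.0625.

18.0625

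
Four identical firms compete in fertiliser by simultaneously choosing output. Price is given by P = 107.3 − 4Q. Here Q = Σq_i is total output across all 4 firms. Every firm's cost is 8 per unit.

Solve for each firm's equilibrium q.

4.965

A representative firm's profit is π_i = q_i(107.3 − 4Q) − 8q_i, with Q = q_i + Σ_{j≠i} q_j.
First-order condition: 99.3 − 8q_i − 4Σ_{j≠i} q_j = 0.
In a symmetric equilibrium every firm chooses the same q, so Σ_{j≠i} q_j = 3q. The condition becomes 99.3 − 20q = 0, giving q = 99.3/20 = 4.965.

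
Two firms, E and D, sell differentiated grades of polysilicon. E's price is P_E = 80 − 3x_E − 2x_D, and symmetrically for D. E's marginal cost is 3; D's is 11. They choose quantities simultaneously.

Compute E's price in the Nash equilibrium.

Firm E's profit: π = x_E(80 − 3x_E − 2x_D) − 3x_E.
∂π/∂x_E = 77 − 6x_E − 2x_D = 0 ⇒ x_E = 77/6 − (1/3)x_D.
Similarly x_D = 11.5 − (1/3)x_E.
Plugging x_D into E's best response: x_E = 77/6 − (1/3)(11.5 − (1/3)x_E) ⇒ (8/9)x_E = 9, so x_E = 10.125.
Then x_D = 11.5 − (1/3)·10.125 = 8.125.
P_E = 80 − 3·10.125 − 2·8.125 = 33.375.

33.375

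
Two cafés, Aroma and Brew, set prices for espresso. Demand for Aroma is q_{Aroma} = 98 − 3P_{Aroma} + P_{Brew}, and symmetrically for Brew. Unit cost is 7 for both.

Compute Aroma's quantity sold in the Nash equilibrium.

50.4

Aroma's profit: π = (P_{Aroma} − 7)(98 − 3P_{Aroma} + P_{Brew}).
∂π/∂P_{Aroma} = 119 − 6P_{Aroma} + P_{Brew} = 0 ⇒ P_{Aroma} = 119/6 + (1/6)P_{Brew}.
By symmetry P_{Brew} = P_{Aroma}; substituting into the reaction function, (5/6)P_{Aroma} = 119/6 and P_{Aroma} = 23.8.
q_{Aroma} = 98 − 3·23.8 + 23.8 = 50.4.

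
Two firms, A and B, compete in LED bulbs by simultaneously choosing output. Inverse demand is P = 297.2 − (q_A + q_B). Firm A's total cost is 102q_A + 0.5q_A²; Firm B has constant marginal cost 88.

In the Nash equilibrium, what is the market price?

174.48

Firm A's profit: π = q_A(297.2 − (q_A + q_B)) − 102q_A − 0.5q_A².
∂π/∂q_A = 195.2 − 3q_A − q_B = 0, so q_A = 976/15 − (1/3)q_B.
For B: ∂π/∂q_B = 209.2 − 2q_B − q_A = 0 ⇒ q_B = 104.6 − 0.5q_A.
Plugging q_B into A's best response: q_A = 976/15 − (1/3)(104.6 − 0.5q_A) ⇒ (5/6)q_A = 30.2, so q_A = 36.24.
Then q_B = 104.6 − 0.5·36.24 = 86.48.
Equilibrium price: P = 297.2 − 122.72 = 174.48.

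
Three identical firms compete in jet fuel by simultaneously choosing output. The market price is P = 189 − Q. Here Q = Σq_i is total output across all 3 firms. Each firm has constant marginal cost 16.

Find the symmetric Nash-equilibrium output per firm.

43.25

A representative firm's profit is π_i = q_i(189 − Q) − 16q_i, with Q = q_i + Σ_{j≠i} q_j.
First-order condition: 173 − 2q_i − Σ_{j≠i} q_j = 0.
In a symmetric equilibrium every firm chooses the same q, so Σ_{j≠i} q_j = 2q. The condition becomes 173 − 4q = 0, giving q = 173/4 = 43.25.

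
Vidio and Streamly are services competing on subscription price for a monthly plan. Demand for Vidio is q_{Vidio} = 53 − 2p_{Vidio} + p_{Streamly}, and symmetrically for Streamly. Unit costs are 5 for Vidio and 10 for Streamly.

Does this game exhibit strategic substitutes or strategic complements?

Vidio's profit: π = (p_{Vidio} − 5)(53 − 2p_{Vidio} + p_{Streamly}).
∂π/∂p_{Vidio} = 63 − 4p_{Vidio} + p_{Streamly} = 0 ⇒ p_{Vidio} = 15.75 + 0.25p_{Streamly}.
The best-response slope dp_{Vidio}/dp_{Streamly} = 0.25 > 0: the reaction function is upward-sloping, so the choices are strategic complements.

strategic complements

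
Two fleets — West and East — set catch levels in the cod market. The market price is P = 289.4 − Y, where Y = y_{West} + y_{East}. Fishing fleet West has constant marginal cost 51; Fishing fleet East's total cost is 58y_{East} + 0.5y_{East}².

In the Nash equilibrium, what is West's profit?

Fishing fleet West's profit: π = y_{West}(289.4 − (y_{West} + y_{East})) − 51y_{West}.
∂π/∂y_{West} = 238.4 − 2y_{West} − y_{East} = 0, so y_{West} = 119.2 − 0.5y_{East}.
For East: ∂π/∂y_{East} = 231.4 − 3y_{East} − y_{West} = 0 ⇒ y_{East} = 1157/15 − (1/3)y_{West}.
Solving the two reaction functions simultaneously: (1 − (−0.5)(−1/3))y_{West} = 119.2 − 0.5·(1157/15), so (5/6)y_{West} = 2419/30 and y_{West} = 96.76.
Then y_{East} = 1157/15 − (1/3)·96.76 = 44.88.
Price P = 289.4 − 141.64 = 147.76.
West's profit: (147.76 − 51)·96.76 = 9362.4976.

9362.4976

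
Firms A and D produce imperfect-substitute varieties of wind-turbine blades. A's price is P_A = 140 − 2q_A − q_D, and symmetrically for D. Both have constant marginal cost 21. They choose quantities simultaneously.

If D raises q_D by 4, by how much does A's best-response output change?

-1

Firm A's profit: π = q_A(140 − 2q_A − q_D) − 21q_A.
∂π/∂q_A = 119 − 4q_A − q_D = 0 ⇒ q_A = 29.75 − 0.25q_D.
The reaction-function slope is −0.25, so a 4-unit rise in q_D moves q_A by −0.25 × 4 = −1. A's best response falls — the actions are strategic substitutes.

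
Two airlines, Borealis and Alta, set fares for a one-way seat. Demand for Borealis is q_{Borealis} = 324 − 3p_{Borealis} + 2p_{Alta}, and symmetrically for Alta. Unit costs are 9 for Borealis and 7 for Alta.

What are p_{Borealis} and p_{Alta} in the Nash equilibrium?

Borealis's profit: π = (p_{Borealis} − 9)(324 − 3p_{Borealis} + 2p_{Alta}).
∂π/∂p_{Borealis} = 351 − 6p_{Borealis} + 2p_{Alta} = 0 ⇒ p_{Borealis} = 58.5 + (1/3)p_{Alta}.
Similarly p_{Alta} = 57.5 + (1/3)p_{Borealis}.
Substituting the second reaction function into the first: p_{Borealis} = 58.5 + (1/3)(57.5 + (1/3)p_{Borealis}), which gives (8/9)p_{Borealis} = 233/3 ⇒ p_{Borealis} = 87.375.
Then p_{Alta} = 57.5 + (1/3)·87.375 = 86.625.

87.375, 86.625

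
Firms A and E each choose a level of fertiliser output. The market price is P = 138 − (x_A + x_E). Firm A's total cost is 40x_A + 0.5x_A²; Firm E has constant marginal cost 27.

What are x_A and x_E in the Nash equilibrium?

17, 47

Firm A's profit: π = x_A(138 − (x_A + x_E)) − 40x_A − 0.5x_A².
∂π/∂x_A = 98 − 3x_A − x_E = 0, so x_A = 98/3 − (1/3)x_E.
For E: ∂π/∂x_E = 111 − 2x_E − x_A = 0 ⇒ x_E = 55.5 − 0.5x_A.
Solving the two reaction functions simultaneously: (1 − (−1/3)(−0.5))x_A = 98/3 − (1/3)·55.5, so (5/6)x_A = 85/6 and x_A = 17.
Then x_E = 55.5 − 0.5·17 = 47.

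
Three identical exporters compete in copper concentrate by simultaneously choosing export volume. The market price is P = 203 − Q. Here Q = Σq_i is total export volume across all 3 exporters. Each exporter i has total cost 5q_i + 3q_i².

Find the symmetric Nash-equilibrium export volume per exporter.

A representative exporter's profit is π_i = q_i(203 − Q) − 5q_i − 3q_i², with Q = q_i + Σ_{j≠i} q_j.
First-order condition: 198 − 8q_i − Σ_{j≠i} q_j = 0.
In a symmetric equilibrium every exporter chooses the same q, so Σ_{j≠i} q_j = 2q. The condition becomes 198 − 10q = 0, giving q = 198/10 = 19.8.

19.8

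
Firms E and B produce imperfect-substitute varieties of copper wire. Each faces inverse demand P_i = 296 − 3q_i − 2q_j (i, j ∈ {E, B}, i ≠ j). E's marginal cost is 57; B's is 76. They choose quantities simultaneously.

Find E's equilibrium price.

Firm E's profit: π = q_E(296 − 3q_E − 2q_B) − 57q_E.
∂π/∂q_E = 239 − 6q_E − 2q_B = 0 ⇒ q_E = 239/6 − (1/3)q_B.
Similarly q_B = 110/3 − (1/3)q_E.
Plugging q_B into E's best response: q_E = 239/6 − (1/3)(110/3 − (1/3)q_E) ⇒ (8/9)q_E = 497/18, so q_E = 31.0625.
Then q_B = 110/3 − (1/3)·31.0625 = 26.3125.
P_E = 296 − 3·31.0625 − 2·26.3125 = 150.1875.

150.1875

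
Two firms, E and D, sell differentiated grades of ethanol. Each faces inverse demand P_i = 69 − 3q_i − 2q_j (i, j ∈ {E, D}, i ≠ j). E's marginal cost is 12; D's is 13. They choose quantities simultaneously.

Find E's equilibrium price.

33.5625

Firm E's profit: π = q_E(69 − 3q_E − 2q_D) − 12q_E.
∂π/∂q_E = 57 − 6q_E − 2q_D = 0 ⇒ q_E = 9.5 − (1/3)q_D.
Similarly q_D = 28/3 − (1/3)q_E.
Substituting the second reaction function into the first: q_E = 9.5 − (1/3)(28/3 − (1/3)q_E), which gives (8/9)q_E = 115/18 ⇒ q_E = 7.1875.
Then q_D = 28/3 − (1/3)·7.1875 = 6.9375.
P_E = 69 − 3·7.1875 − 2·6.9375 = 33.5625.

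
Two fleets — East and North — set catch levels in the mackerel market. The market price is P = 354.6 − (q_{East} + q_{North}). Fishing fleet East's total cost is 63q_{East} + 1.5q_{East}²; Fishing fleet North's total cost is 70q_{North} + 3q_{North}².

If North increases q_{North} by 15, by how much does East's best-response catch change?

-3

Fishing fleet East's profit: π = q_{East}(354.6 − (q_{East} + q_{North})) − 63q_{East} − 1.5q_{East}².
∂π/∂q_{East} = 291.6 − 5q_{East} − q_{North} = 0, so q_{East} = 58.32 − 0.2q_{North}.
The reaction-function slope is −0.2, so a 15-unit rise in q_{North} moves q_{East} by −0.2 × 15 = −3. East's best response falls — the actions are strategic substitutes.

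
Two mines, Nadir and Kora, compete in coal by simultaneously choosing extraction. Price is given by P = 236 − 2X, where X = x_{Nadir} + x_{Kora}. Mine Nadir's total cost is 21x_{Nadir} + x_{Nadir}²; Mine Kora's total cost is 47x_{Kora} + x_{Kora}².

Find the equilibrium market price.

135

Mine Nadir's profit: π = x_{Nadir}(236 − 2(x_{Nadir} + x_{Kora})) − 21x_{Nadir} − x_{Nadir}².
∂π/∂x_{Nadir} = 215 − 6x_{Nadir} − 2x_{Kora} = 0, so x_{Nadir} = 215/6 − (1/3)x_{Kora}.
By the same steps for Kora: x_{Kora} = 31.5 − (1/3)x_{Nadir}.
Solving the two reaction functions simultaneously: (1 − (−1/3)(−1/3))x_{Nadir} = 215/6 − (1/3)·31.5, so (8/9)x_{Nadir} = 76/3 and x_{Nadir} = 28.5.
Then x_{Kora} = 31.5 − (1/3)·28.5 = 22.
Equilibrium price: P = 236 − 2·50.5 = 135.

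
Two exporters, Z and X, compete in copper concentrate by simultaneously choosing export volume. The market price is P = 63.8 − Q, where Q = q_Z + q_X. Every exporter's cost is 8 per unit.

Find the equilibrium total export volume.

37.2

Exporter Z's profit: π = q_Z(63.8 − (q_Z + q_X)) − 8q_Z.
∂π/∂q_Z = 55.8 − 2q_Z − q_X = 0, so q_Z = 27.9 − 0.5q_X.
Setting q_Z = q_X in the reaction function: q_Z = 27.9 − 0.5q_Z, so q_Z = 27.9 / 1.5 = 18.6.
Total export volume: 18.6 + 18.6 = 37.2.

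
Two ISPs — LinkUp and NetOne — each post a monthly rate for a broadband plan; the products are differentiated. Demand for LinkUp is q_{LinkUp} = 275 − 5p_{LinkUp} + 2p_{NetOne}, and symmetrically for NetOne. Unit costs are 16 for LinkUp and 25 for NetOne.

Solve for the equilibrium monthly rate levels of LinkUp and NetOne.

LinkUp's profit: π = (p_{LinkUp} − 16)(275 − 5p_{LinkUp} + 2p_{NetOne}).
∂π/∂p_{LinkUp} = 355 − 10p_{LinkUp} + 2p_{NetOne} = 0 ⇒ p_{LinkUp} = 35.5 + 0.2p_{NetOne}.
Similarly p_{NetOne} = 40 + 0.2p_{LinkUp}.
Substituting the second reaction function into the first: p_{LinkUp} = 35.5 + 0.2(40 + 0.2p_{LinkUp}), which gives 0.96p_{LinkUp} = 43.5 ⇒ p_{LinkUp} = 45.3125.
Then p_{NetOne} = 40 + 0.2·45.3125 = 49.0625.

45.3125, 49.0625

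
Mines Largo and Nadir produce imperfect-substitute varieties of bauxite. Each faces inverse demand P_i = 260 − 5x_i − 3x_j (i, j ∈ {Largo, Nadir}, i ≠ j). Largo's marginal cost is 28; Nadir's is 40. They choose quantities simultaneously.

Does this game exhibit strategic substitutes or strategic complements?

strategic substitutes

Mine Largo's profit: π = x_{Largo}(260 − 5x_{Largo} − 3x_{Nadir}) − 28x_{Largo}.
∂π/∂x_{Largo} = 232 − 10x_{Largo} − 3x_{Nadir} = 0 ⇒ x_{Largo} = 23.2 − 0.3x_{Nadir}.
The best-response slope dx_{Largo}/dx_{Nadir} = −0.3 < 0: the reaction function is downward-sloping, so the choices are strategic substitutes.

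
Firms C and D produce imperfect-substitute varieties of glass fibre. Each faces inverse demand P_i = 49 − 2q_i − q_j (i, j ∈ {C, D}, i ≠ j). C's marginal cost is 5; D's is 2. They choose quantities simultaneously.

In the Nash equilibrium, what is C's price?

Firm C's profit: π = q_C(49 − 2q_C − q_D) − 5q_C.
∂π/∂q_C = 44 − 4q_C − q_D = 0 ⇒ q_C = 11 − 0.25q_D.
Similarly q_D = 11.75 − 0.25q_C.
Solving the two reaction functions simultaneously: (1 − (−0.25)(−0.25))q_C = 11 − 0.25·11.75, so 0.9375q_C = 8.0625 and q_C = 8.6.
Then q_D = 11.75 − 0.25·8.6 = 9.6.
P_C = 49 − 2·8.6 − 9.6 = 22.2.

22.2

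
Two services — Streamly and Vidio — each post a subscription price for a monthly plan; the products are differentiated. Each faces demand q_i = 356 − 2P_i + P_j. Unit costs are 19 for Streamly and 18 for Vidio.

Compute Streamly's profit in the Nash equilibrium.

25177.68

Streamly's profit: π = (P_{Streamly} − 19)(356 − 2P_{Streamly} + P_{Vidio}).
∂π/∂P_{Streamly} = 394 − 4P_{Streamly} + P_{Vidio} = 0 ⇒ P_{Streamly} = 98.5 + 0.25P_{Vidio}.
Similarly P_{Vidio} = 98 + 0.25P_{Streamly}.
Solving the two reaction functions simultaneously: (1 − (0.25)(0.25))P_{Streamly} = 98.5 + 0.25·98, so 0.9375P_{Streamly} = 123 and P_{Streamly} = 131.2.
Then P_{Vidio} = 98 + 0.25·131.2 = 130.8.
q_{Streamly} = 356 − 2·131.2 + 130.8 = 224.4.
Profit = (131.2 − 19)·224.4 = 25177.68.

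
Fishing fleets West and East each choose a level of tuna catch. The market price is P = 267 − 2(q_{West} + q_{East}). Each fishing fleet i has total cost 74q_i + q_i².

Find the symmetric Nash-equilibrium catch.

Fishing fleet West's profit: π = q_{West}(267 − 2(q_{West} + q_{East})) − 74q_{West} − q_{West}².
∂π/∂q_{West} = 193 − 6q_{West} − 2q_{East} = 0, so q_{West} = 193/6 − (1/3)q_{East}.
The game is symmetric, so in equilibrium q_{East} = q_{West}: the reaction function gives (4/3)q_{West} = 193/6, hence q_{West} = 24.125.

24.125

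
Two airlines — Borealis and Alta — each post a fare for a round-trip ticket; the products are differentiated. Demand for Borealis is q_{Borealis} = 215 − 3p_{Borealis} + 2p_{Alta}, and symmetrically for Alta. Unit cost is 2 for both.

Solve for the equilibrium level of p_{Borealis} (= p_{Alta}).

55.25

Borealis's profit: π = (p_{Borealis} − 2)(215 − 3p_{Borealis} + 2p_{Alta}).
∂π/∂p_{Borealis} = 221 − 6p_{Borealis} + 2p_{Alta} = 0 ⇒ p_{Borealis} = 221/6 + (1/3)p_{Alta}.
Setting p_{Borealis} = p_{Alta} in the reaction function: p_{Borealis} = 221/6 + (1/3)p_{Borealis}, so p_{Borealis} = (221/6) / (2/3) = 55.25.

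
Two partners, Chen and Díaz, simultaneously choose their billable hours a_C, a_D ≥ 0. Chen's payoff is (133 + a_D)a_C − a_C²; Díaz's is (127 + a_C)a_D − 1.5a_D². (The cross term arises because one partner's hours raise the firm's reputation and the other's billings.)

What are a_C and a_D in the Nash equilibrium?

Expanding Chen's payoff: 133a_C + a_Da_C − a_C².
∂π/∂a_C = 133 + a_D − 2a_C = 0, so a_C = 66.5 + 0.5a_D.
Likewise for Díaz: a_D = 127/3 + (1/3)a_C.
Plugging a_D into Chen's best response: a_C = 66.5 + 0.5(127/3 + (1/3)a_C) ⇒ (5/6)a_C = 263/3, so a_C = 105.2.
Then a_D = 127/3 + (1/3)·105.2 = 77.4.

105.2, 77.4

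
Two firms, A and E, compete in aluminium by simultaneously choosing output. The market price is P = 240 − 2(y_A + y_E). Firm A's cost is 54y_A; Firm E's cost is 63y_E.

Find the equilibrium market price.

119

Firm A's profit: π = y_A(240 − 2(y_A + y_E)) − 54y_A.
∂π/∂y_A = 186 − 4y_A − 2y_E = 0, so y_A = 46.5 − 0.5y_E.
By the same steps for E: y_E = 44.25 − 0.5y_A.
Plugging y_E into A's best response: y_A = 46.5 − 0.5(44.25 − 0.5y_A) ⇒ 0.75y_A = 24.375, so y_A = 32.5.
Then y_E = 44.25 − 0.5·32.5 = 28.
Equilibrium price: P = 240 − 2·60.5 = 119.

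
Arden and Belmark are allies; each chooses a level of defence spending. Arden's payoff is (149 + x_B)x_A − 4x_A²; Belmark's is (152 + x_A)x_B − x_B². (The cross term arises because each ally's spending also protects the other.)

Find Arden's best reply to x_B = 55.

Expanding Arden's payoff: 149x_A + x_Bx_A − 4x_A².
∂π/∂x_A = 149 + x_B − 8x_A = 0, so x_A = 18.625 + 0.125x_B.
At x_B = 55: x_A = 18.625 + 0.125·55 = 25.5.

25.5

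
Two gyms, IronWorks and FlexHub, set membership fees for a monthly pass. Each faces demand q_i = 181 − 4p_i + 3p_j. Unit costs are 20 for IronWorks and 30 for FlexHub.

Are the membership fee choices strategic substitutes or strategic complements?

IronWorks's profit: π = (p_{IronWorks} − 20)(181 − 4p_{IronWorks} + 3p_{FlexHub}).
∂π/∂p_{IronWorks} = 261 − 8p_{IronWorks} + 3p_{FlexHub} = 0 ⇒ p_{IronWorks} = 32.625 + 0.375p_{FlexHub}.
The best-response slope dp_{IronWorks}/dp_{FlexHub} = 0.375 > 0: the reaction function is upward-sloping, so the choices are strategic complements.

strategic complements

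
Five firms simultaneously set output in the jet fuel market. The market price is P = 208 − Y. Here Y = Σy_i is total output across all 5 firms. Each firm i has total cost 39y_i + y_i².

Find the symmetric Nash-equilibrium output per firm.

21.125

A representative firm's profit is π_i = y_i(208 − Y) − 39y_i − y_i², with Y = y_i + Σ_{j≠i} y_j.
First-order condition: 169 − 4y_i − Σ_{j≠i} y_j = 0.
With identical firms, set every y_j = y: then 169 − 4y − 4y = 0, i.e. y = 169/8 = 21.125.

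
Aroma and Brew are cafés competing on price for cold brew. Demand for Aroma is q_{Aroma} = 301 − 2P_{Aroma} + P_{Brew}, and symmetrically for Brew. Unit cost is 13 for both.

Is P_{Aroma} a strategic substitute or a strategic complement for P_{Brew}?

strategic complements

Aroma's profit: π = (P_{Aroma} − 13)(301 − 2P_{Aroma} + P_{Brew}).
∂π/∂P_{Aroma} = 327 − 4P_{Aroma} + P_{Brew} = 0 ⇒ P_{Aroma} = 81.75 + 0.25P_{Brew}.
The best-response slope dP_{Aroma}/dP_{Brew} = 0.25 > 0: the reaction function is upward-sloping, so the choices are strategic complements.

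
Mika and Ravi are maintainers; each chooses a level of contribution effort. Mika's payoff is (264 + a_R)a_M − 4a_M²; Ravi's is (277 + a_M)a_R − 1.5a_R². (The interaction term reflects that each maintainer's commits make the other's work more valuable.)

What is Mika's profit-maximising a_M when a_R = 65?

41.125

Expanding Mika's payoff: 264a_M + a_Ra_M − 4a_M².
∂π/∂a_M = 264 + a_R − 8a_M = 0, so a_M = 33 + 0.125a_R.
At a_R = 65: a_M = 33 + 0.125·65 = 41.125.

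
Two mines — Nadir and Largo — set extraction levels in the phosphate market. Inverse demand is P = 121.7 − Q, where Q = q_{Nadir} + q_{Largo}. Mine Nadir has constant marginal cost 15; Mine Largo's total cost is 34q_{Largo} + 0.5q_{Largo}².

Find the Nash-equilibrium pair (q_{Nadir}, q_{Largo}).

Mine Nadir's profit: π = q_{Nadir}(121.7 − (q_{Nadir} + q_{Largo})) − 15q_{Nadir}.
∂π/∂q_{Nadir} = 106.7 − 2q_{Nadir} − q_{Largo} = 0, so q_{Nadir} = 53.35 − 0.5q_{Largo}.
For Largo: ∂π/∂q_{Largo} = 87.7 − 3q_{Largo} − q_{Nadir} = 0 ⇒ q_{Largo} = 877/30 − (1/3)q_{Nadir}.
Plugging q_{Largo} into Nadir's best response: q_{Nadir} = 53.35 − 0.5(877/30 − (1/3)q_{Nadir}) ⇒ (5/6)q_{Nadir} = 581/15, so q_{Nadir} = 46.48.
Then q_{Largo} = 877/30 − (1/3)·46.48 = 13.74.

46.48, 13.74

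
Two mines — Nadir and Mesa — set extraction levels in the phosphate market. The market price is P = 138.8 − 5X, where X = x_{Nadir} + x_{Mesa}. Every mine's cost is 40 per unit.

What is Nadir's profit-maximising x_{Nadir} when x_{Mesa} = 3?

8.38

Mine Nadir's profit: π = x_{Nadir}(138.8 − 5(x_{Nadir} + x_{Mesa})) − 40x_{Nadir}.
∂π/∂x_{Nadir} = 98.8 − 10x_{Nadir} − 5x_{Mesa} = 0, so x_{Nadir} = 9.88 − 0.5x_{Mesa}.
At x_{Mesa} = 3: x_{Nadir} = 9.88 − 0.5·3 = 8.38.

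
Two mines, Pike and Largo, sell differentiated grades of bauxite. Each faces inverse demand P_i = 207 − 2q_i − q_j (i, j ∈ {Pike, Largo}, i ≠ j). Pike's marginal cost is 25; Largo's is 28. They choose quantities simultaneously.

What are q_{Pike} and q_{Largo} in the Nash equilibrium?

Mine Pike's profit: π = q_{Pike}(207 − 2q_{Pike} − q_{Largo}) − 25q_{Pike}.
∂π/∂q_{Pike} = 182 − 4q_{Pike} − q_{Largo} = 0 ⇒ q_{Pike} = 45.5 − 0.25q_{Largo}.
Similarly q_{Largo} = 44.75 − 0.25q_{Pike}.
Plugging q_{Largo} into Pike's best response: q_{Pike} = 45.5 − 0.25(44.75 − 0.25q_{Pike}) ⇒ 0.9375q_{Pike} = 34.3125, so q_{Pike} = 36.6.
Then q_{Largo} = 44.75 − 0.25·36.6 = 35.6.

36.6, 35.6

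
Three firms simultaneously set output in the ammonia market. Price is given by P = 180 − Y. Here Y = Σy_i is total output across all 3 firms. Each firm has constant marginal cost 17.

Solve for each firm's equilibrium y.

A representative firm's profit is π_i = y_i(180 − Y) − 17y_i, with Y = y_i + Σ_{j≠i} y_j.
First-order condition: 163 − 2y_i − Σ_{j≠i} y_j = 0.
With identical firms, set every y_j = y: then 163 − 2y − 2y = 0, i.e. y = 163/4 = 40.75.

40.75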